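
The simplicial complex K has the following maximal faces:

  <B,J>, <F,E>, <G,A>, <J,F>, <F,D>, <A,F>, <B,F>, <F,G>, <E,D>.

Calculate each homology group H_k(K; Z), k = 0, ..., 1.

We work with the vertex ordering A < B < D < E < F < G < J. The simplices of K, each written with vertices in increasing order, are:

  0-simplices (7): A, B, D, E, F, G, J
  1-simplices (9): AF, AG, BF, BJ, DE, DF, EF, FG, FJ

so the chain groups are C_0 ≅ Z^7, C_1 ≅ Z^9.

The boundary map ∂_1: C_1 → C_0 is given by ∂[p,q] = [q] − [p].
The 7×9 boundary matrix has rank 6 and Smith normal form diag(1,1,1,1,1,1).

Reading off H_k = ker ∂_k / im ∂_{k+1}:

  H_0: rank C_0 − rank ∂_1 = 7 − 6 = 1, and the invariant factors of ∂_1 are all 1, so H_0 ≅ Z.
  H_1: rank ker ∂_1 − rank ∂_2 = (9 − 6) − 0 = 3, and there is no ∂_2, so H_1 ≅ Z^3.

H_0 = Z,  H_1 = Z^3.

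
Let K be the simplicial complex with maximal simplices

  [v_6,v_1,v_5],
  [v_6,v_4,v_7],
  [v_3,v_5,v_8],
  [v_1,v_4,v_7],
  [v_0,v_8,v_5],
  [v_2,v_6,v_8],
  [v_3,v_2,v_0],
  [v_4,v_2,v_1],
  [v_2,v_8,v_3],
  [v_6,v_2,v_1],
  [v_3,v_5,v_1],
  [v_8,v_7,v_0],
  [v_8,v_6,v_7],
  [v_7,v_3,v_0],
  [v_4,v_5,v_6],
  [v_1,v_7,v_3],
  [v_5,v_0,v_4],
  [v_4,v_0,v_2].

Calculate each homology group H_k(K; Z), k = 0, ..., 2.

H_0 ≅ Z,  H_1 ≅ Z ⊕ Z/2Z,  H_2 = 0.

Fix the vertex order v_0 < v_1 < v_2 < v_3 < v_4 < v_5 < v_6 < v_7 < v_8 and write every simplex with vertices in increasing order. Then dim K = 2 and the simplices of K are:

  0-simplices (9): [v_0], [v_1], [v_2], [v_3], [v_4], [v_5], [v_6], [v_7], [v_8]
  1-simplices (27): (27 of them)
  2-simplices (18): (18 of them)

giving chain groups C_0 ≅ Z^9, C_1 ≅ Z^27, C_2 ≅ Z^18.

The boundary map ∂_1: C_1 → C_0 maps an edge to its endpoints' difference, ∂[p,q] = q − p. For instance
  ∂[v_3,v_8] = [v_8] − [v_3].
The 9×27 boundary matrix has rank 8 and Smith normal form diag(1,1,1,1,1,1,1,1).

The boundary map ∂_2: C_2 → C_1 sends each 2-simplex [p,q,r] to [q,r] − [p,r] + [p,q]. For instance
  ∂[v_2,v_3,v_8] = [v_3,v_8] − [v_2,v_8] + [v_2,v_3],
  ∂[v_6,v_7,v_8] = [v_7,v_8] − [v_6,v_8] + [v_6,v_7].
This gives a 27×18 integer matrix of rank 18; reducing to Smith normal form yields diagonal entries (1,1,1,1,1,1,1,1,1,1,1,1,1,1,1,1,1,2).

From H_k ≅ ker(∂_k) / im(∂_{k+1}) we obtain:

  H_0: rank C_0 − rank ∂_1 = 9 − 8 = 1, and the invariant factors of ∂_1 are all 1, so H_0 ≅ Z.
  H_1: rank ker ∂_1 − rank ∂_2 = (27 − 8) − 18 = 1, and ∂_2 has invariant factor 2 > 1, so H_1 ≅ Z ⊕ Z/2Z.
  H_2: rank ker ∂_2 − rank ∂_3 = (18 − 18) − 0 = 0, and there is no ∂_3, so H_2 ≅ 0.

As a check, the Euler characteristic is 9 − 27 + 18 = 0, which agrees with 1 − 1 + 0 = 0.
(K is a triangulation of the Klein bottle.)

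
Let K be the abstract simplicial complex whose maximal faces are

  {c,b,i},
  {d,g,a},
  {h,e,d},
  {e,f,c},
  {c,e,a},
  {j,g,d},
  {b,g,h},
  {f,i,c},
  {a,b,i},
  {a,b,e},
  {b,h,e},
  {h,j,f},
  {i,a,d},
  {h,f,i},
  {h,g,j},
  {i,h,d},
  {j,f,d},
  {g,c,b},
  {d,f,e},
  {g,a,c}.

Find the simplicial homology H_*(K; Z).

Take the total order a < b < c < d < e < f < g < h < i < j on the vertex set. Then K (dimension 2) consists of the simplices:

  0-simplices (10): a, b, c, d, e, f, g, h, i, j
  1-simplices (30): ab, ac, ad, ae, ag, ai, bc, be, bg, bh, bi, ce, cf, cg, ci, de, df, dg, dh, di, dj, ef, eh, fh, fi, fj, gh, gj, hi, hj
  2-simplices (20): abe, abi, ace, acg, adg, adi, bcg, bci, beh, bgh, cef, cfi, def, deh, dfj, dgj, dhi, fhi, fhj, ghj

Hence C_0 ≅ Z^10, C_1 ≅ Z^30, C_2 ≅ Z^20.

The boundary map ∂_1: C_1 → C_0 maps an edge to its endpoints' difference, ∂[p,q] = q − p. For instance
  ∂dj = j − d.
The 10×30 boundary matrix has rank 9 and Smith normal form diag(1,1,1,1,1,1,1,1,1).

Boundary ∂_2: C_2 → C_1 maps a triangle to the signed sum of its edges. For instance
  ∂def = ef − df + de,
  ∂beh = eh − bh + be.
The 30×20 boundary matrix has rank 20 and Smith normal form diag(1,1,1,1,1,1,1,1,1,1,1,1,1,1,1,1,1,1,1,2).

Reading off H_k = ker ∂_k / im ∂_{k+1}:

  H_0: rank C_0 − rank ∂_1 = 10 − 9 = 1, and the invariant factors of ∂_1 are all 1, so H_0 = Z.
  H_1: rank ker ∂_1 − rank ∂_2 = (30 − 9) − 20 = 1, and ∂_2 has invariant factor 2 > 1, so H_1 = Z ⊕ Z/2.
  H_2: rank ker ∂_2 − rank ∂_3 = (20 − 20) − 0 = 0, and there is no ∂_3, so H_2 = 0.

H_0 = Z,  H_1 = Z ⊕ Z/2,  H_2 = 0.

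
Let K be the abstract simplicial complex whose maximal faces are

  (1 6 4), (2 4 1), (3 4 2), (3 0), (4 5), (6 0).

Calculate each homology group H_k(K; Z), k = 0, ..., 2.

H_0 ≅ Z,  H_1 ≅ Z,  H_2 = 0.

Fix the vertex order 0 < 1 < 2 < 3 < 4 < 5 < 6 and write every simplex with vertices in increasing order. Then dim K = 2 and the simplices of K are:

  0-simplices (7): [0], [1], [2], [3], [4], [5], [6]
  1-simplices (10): [0,3], [0,6], [1,2], [1,4], [1,6], [2,3], [2,4], [3,4], [4,5], [4,6]
  2-simplices (3): [1,2,4], [1,4,6], [2,3,4]

so the chain groups are C_0 ≅ Z^7, C_1 ≅ Z^10, C_2 ≅ Z^3.

The boundary map ∂_1: C_1 → C_0 maps an edge to its endpoints' difference, ∂[p,q] = q − p.
The resulting 7×10 matrix has rank 6, and its Smith normal form has invariant factors (1,1,1,1,1,1).

The boundary map ∂_2: C_2 → C_1 sends each 2-simplex [p,q,r] to [q,r] − [p,r] + [p,q]. For instance
  ∂[1,4,6] = [4,6] − [1,6] + [1,4],
  ∂[2,3,4] = [3,4] − [2,4] + [2,3].
The 10×3 boundary matrix has rank 3 and Smith normal form diag(1,1,1).

Reading off H_k = ker ∂_k / im ∂_{k+1}:

  H_0: rank C_0 − rank ∂_1 = 7 − 6 = 1, and the invariant factors of ∂_1 are all 1, so H_0 = Z.
  H_1: rank ker ∂_1 − rank ∂_2 = (10 − 6) − 3 = 1, and the invariant factors of ∂_2 are all 1, so H_1 = Z.
  H_2: rank ker ∂_2 − rank ∂_3 = (3 − 3) − 0 = 0, and there is no ∂_3, so H_2 = 0.

As a check, the Euler characteristic is 7 − 10 + 3 = 0, which agrees with 1 − 1 + 0 = 0.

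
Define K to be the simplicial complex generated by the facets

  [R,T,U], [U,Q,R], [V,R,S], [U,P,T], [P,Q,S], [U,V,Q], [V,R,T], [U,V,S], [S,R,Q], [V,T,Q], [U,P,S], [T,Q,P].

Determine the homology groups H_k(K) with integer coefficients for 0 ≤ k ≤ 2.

H_0 ≅ Z,  H_1 ≅ Z/2Z,  H_2 = 0.

Fix the vertex order P < Q < R < S < T < U < V and write every simplex with vertices in increasing order. Then dim K = 2 and the simplices of K are:

  0-simplices (7): P, Q, R, S, T, U, V
  1-simplices (18): PQ, PS, PT, PU, QR, QS, QT, QU, QV, RS, RT, RU, RV, SU, SV, TU, TV, UV
  2-simplices (12): PQS, PQT, PSU, PTU, QRS, QRU, QTV, QUV, RSV, RTU, RTV, SUV

so the chain groups are C_0 ≅ Z^7, C_1 ≅ Z^18, C_2 ≅ Z^12.

∂_1: C_1 → C_0 is given by ∂[p,q] = [q] − [p].
The 7×18 boundary matrix has rank 6 and Smith normal form diag(1,1,1,1,1,1).

∂_2: C_2 → C_1 maps a triangle to the signed sum of its edges. For instance
  ∂QUV = UV − QV + QU,
  ∂SUV = UV − SV + SU.
The resulting 18×12 matrix has rank 12, and its Smith normal form has invariant factors (1,1,1,1,1,1,1,1,1,1,1,2).

Now H_k = ker ∂_k / im ∂_{k+1}, so:

  H_0: rank C_0 − rank ∂_1 = 7 − 6 = 1, and the invariant factors of ∂_1 are all 1, so H_0 ≅ Z.
  H_1: rank ker ∂_1 − rank ∂_2 = (18 − 6) − 12 = 0, and ∂_2 has invariant factor 2 > 1, so H_1 ≅ Z/2Z.
  H_2: rank ker ∂_2 − rank ∂_3 = (12 − 12) − 0 = 0, and there is no ∂_3, so H_2 ≅ 0.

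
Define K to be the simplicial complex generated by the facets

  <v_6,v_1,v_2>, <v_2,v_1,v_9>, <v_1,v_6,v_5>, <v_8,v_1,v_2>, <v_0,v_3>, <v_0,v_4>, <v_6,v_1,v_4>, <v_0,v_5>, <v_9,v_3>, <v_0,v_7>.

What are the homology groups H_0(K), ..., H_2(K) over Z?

H_0 = Z,  H_1 = Z^2,  H_2 = 0.

Take the total order v_0 < v_1 < v_2 < v_3 < v_4 < v_5 < v_6 < v_7 < v_8 < v_9 on the vertex set. Then K (dimension 2) consists of the simplices:

  0-simplices (10): [v_0], [v_1], [v_2], [v_3], [v_4], [v_5], [v_6], [v_7], [v_8], [v_9]
  1-simplices (16): (16 of them)
  2-simplices (5): [v_1,v_2,v_6], [v_1,v_2,v_8], [v_1,v_2,v_9], [v_1,v_4,v_6], [v_1,v_5,v_6]

so the chain groups are C_0 ≅ Z^10, C_1 ≅ Z^16, C_2 ≅ Z^5.

∂_1: C_1 → C_0 is given by ∂[p,q] = [q] − [p].
The 10×16 boundary matrix has rank 9 and Smith normal form diag(1,1,1,1,1,1,1,1,1).

Boundary ∂_2: C_2 → C_1 maps a triangle to the signed sum of its edges. For instance
  ∂[v_1,v_2,v_8] = [v_2,v_8] − [v_1,v_8] + [v_1,v_2],
  ∂[v_1,v_2,v_6] = [v_2,v_6] − [v_1,v_6] + [v_1,v_2].
As a 16×5 matrix over Z this has rank 5, with invariant factors (1,1,1,1,1).

From H_k ≅ ker(∂_k) / im(∂_{k+1}) we obtain:

  H_0: rank C_0 − rank ∂_1 = 10 − 9 = 1, and the invariant factors of ∂_1 are all 1, so H_0 ≅ Z.
  H_1: rank ker ∂_1 − rank ∂_2 = (16 − 9) − 5 = 2, and the invariant factors of ∂_2 are all 1, so H_1 ≅ Z^2.
  H_2: rank ker ∂_2 − rank ∂_3 = (5 − 5) − 0 = 0, and there is no ∂_3, so H_2 ≅ 0.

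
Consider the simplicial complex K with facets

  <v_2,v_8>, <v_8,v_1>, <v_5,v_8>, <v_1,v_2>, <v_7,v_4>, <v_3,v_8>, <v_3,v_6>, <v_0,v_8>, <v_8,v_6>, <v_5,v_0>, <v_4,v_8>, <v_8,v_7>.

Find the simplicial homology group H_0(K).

We work with the vertex ordering v_0 < v_1 < v_2 < v_3 < v_4 < v_5 < v_6 < v_7 < v_8. The simplices of K, each written with vertices in increasing order, are:

  0-simplices (9): [v_0], [v_1], [v_2], [v_3], [v_4], [v_5], [v_6], [v_7], [v_8]
  1-simplices (12): [v_0,v_5], [v_0,v_8], [v_1,v_2], [v_1,v_8], [v_2,v_8], [v_3,v_6], [v_3,v_8], [v_4,v_7], [v_4,v_8], [v_5,v_8], [v_6,v_8], [v_7,v_8]

Hence C_0 ≅ Z^9, C_1 ≅ Z^12.

The boundary map ∂_1: C_1 → C_0 is given by ∂[p,q] = [q] − [p].
As a 9×12 matrix over Z this has rank 8, with invariant factors (1,1,1,1,1,1,1,1).

From H_k ≅ ker(∂_k) / im(∂_{k+1}) we obtain:

  H_0: rank C_0 − rank ∂_1 = 9 − 8 = 1, and the invariant factors of ∂_1 are all 1, so H_0 = Z.

(K is a triangulation of a wedge of 4 circles.)

H_0 = Z.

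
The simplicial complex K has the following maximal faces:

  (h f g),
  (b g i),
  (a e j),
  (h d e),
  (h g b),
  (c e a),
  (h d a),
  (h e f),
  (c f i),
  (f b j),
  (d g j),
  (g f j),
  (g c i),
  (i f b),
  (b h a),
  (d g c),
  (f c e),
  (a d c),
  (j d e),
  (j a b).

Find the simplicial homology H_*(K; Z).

We work with the vertex ordering a < b < c < d < e < f < g < h < i < j. The simplices of K, each written with vertices in increasing order, are:

  0-simplices (10): a, b, c, d, e, f, g, h, i, j
  1-simplices (30): ab, ac, ad, ae, ah, aj, bf, bg, bh, bi, bj, cd, ce, cf, cg, ci, de, dg, dh, dj, ef, eh, ej, fg, fh, fi, fj, gh, gi, gj
  2-simplices (20): abh, abj, acd, ace, adh, aej, bfi, bfj, bgh, bgi, cdg, cef, cfi, cgi, deh, dej, dgj, efh, fgh, fgj

giving chain groups C_0 ≅ Z^10, C_1 ≅ Z^30, C_2 ≅ Z^20.

The boundary map ∂_1: C_1 → C_0 is given by ∂[p,q] = [q] − [p]. For instance
  ∂ac = c − a.
As a 10×30 matrix over Z this has rank 9, with invariant factors (1,1,1,1,1,1,1,1,1).

Boundary ∂_2: C_2 → C_1 maps a triangle to the signed sum of its edges. For instance
  ∂fgj = gj − fj + fg,
  ∂aej = ej − aj + ae.
As a 30×20 matrix over Z this has rank 20, with invariant factors (1,1,1,1,1,1,1,1,1,1,1,1,1,1,1,1,1,1,1,2).

From H_k ≅ ker(∂_k) / im(∂_{k+1}) we obtain:

  H_0: rank C_0 − rank ∂_1 = 10 − 9 = 1, and the invariant factors of ∂_1 are all 1, so H_0 = Z.
  H_1: rank ker ∂_1 − rank ∂_2 = (30 − 9) − 20 = 1, and ∂_2 has invariant factor 2 > 1, so H_1 = Z ⊕ Z/2Z.
  H_2: rank ker ∂_2 − rank ∂_3 = (20 − 20) − 0 = 0, and there is no ∂_3, so H_2 = 0.

As a check, the Euler characteristic is 10 − 30 + 20 = 0, which agrees with 1 − 1 + 0 = 0.

H_0 = Z,  H_1 = Z ⊕ Z/2Z,  H_2 = 0.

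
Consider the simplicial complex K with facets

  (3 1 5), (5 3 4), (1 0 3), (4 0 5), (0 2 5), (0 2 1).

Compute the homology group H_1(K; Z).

H_1 = Z.

We work with the vertex ordering 0 < 1 < 2 < 3 < 4 < 5. The simplices of K, each written with vertices in increasing order, are:

  0-simplices (6): [0], [1], [2], [3], [4], [5]
  1-simplices (12): [0,1], [0,2], [0,3], [0,4], [0,5], [1,2], [1,3], [1,5], [2,5], [3,4], [3,5], [4,5]
  2-simplices (6): [0,1,2], [0,1,3], [0,2,5], [0,4,5], [1,3,5], [3,4,5]

Hence C_0 ≅ Z^6, C_1 ≅ Z^12, C_2 ≅ Z^6.

The boundary map ∂_1: C_1 → C_0 sends each edge [p,q] (with p < q) to q − p.
This gives a 6×12 integer matrix of rank 5; reducing to Smith normal form yields diagonal entries (1,1,1,1,1).

∂_2: C_2 → C_1 sends each 2-simplex [p,q,r] to [q,r] − [p,r] + [p,q]. For instance
  ∂[0,1,3] = [1,3] − [0,3] + [0,1],
  ∂[0,2,5] = [2,5] − [0,5] + [0,2].
The 12×6 boundary matrix has rank 6 and Smith normal form diag(1,1,1,1,1,1).

Now H_k = ker ∂_k / im ∂_{k+1}, so:

  H_1: rank ker ∂_1 − rank ∂_2 = (12 − 5) − 6 = 1, and the invariant factors of ∂_2 are all 1, so H_1 ≅ Z.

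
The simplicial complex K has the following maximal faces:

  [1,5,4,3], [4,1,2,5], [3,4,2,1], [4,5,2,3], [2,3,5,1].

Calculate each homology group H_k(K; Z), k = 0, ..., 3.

We work with the vertex ordering 1 < 2 < 3 < 4 < 5. The simplices of K, each written with vertices in increasing order, are:

  0-simplices (5): [1], [2], [3], [4], [5]
  1-simplices (10): [1,2], [1,3], [1,4], [1,5], [2,3], [2,4], [2,5], [3,4], [3,5], [4,5]
  2-simplices (10): [1,2,3], [1,2,4], [1,2,5], [1,3,4], [1,3,5], [1,4,5], [2,3,4], [2,3,5], [2,4,5], [3,4,5]
  3-simplices (5): [1,2,3,4], [1,2,3,5], [1,2,4,5], [1,3,4,5], [2,3,4,5]

so the chain groups are C_0 ≅ Z^5, C_1 ≅ Z^10, C_2 ≅ Z^10, C_3 ≅ Z^5.

∂_1: C_1 → C_0 is given by ∂[p,q] = [q] − [p]. For instance
  ∂[2,3] = [3] − [2].
As a 5×10 matrix over Z this has rank 4, with invariant factors (1,1,1,1).

Boundary ∂_2: C_2 → C_1 sends each 2-simplex [p,q,r] to [q,r] − [p,r] + [p,q]. For instance
  ∂[1,2,3] = [2,3] − [1,3] + [1,2],
  ∂[1,3,5] = [3,5] − [1,5] + [1,3].
The 10×10 boundary matrix has rank 6 and Smith normal form diag(1,1,1,1,1,1).

Boundary ∂_3: C_3 → C_2 sends each 3-simplex σ to the alternating sum Σ_i (−1)^i (σ with its i-th vertex removed). For instance
  ∂[1,2,3,4] = [2,3,4] − [1,3,4] + [1,2,4] − [1,2,3],
  ∂[1,2,3,5] = [2,3,5] − [1,3,5] + [1,2,5] − [1,2,3].
The 10×5 boundary matrix has rank 4 and Smith normal form diag(1,1,1,1).

Reading off H_k = ker ∂_k / im ∂_{k+1}:

  H_0: rank C_0 − rank ∂_1 = 5 − 4 = 1, and the invariant factors of ∂_1 are all 1, so H_0 = Z.
  H_1: rank ker ∂_1 − rank ∂_2 = (10 − 4) − 6 = 0, and the invariant factors of ∂_2 are all 1, so H_1 = 0.
  H_2: rank ker ∂_2 − rank ∂_3 = (10 − 6) − 4 = 0, and the invariant factors of ∂_3 are all 1, so H_2 = 0.
  H_3: rank ker ∂_3 − rank ∂_4 = (5 − 4) − 0 = 1, and there is no ∂_4, so H_3 = Z.

H_0 = Z,  H_1 = 0,  H_2 = 0,  H_3 = Z.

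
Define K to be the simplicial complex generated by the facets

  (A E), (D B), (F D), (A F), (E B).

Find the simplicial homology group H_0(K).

Fix the vertex order A < B < D < E < F and write every simplex with vertices in increasing order. Then dim K = 1 and the simplices of K are:

  0-simplices (5): A, B, D, E, F
  1-simplices (5): AE, AF, BD, BE, DF

Hence C_0 ≅ Z^5, C_1 ≅ Z^5.

∂_1: C_1 → C_0 is given by ∂[p,q] = [q] − [p]. For instance
  ∂AE = E − A.
The 5×5 boundary matrix has rank 4 and Smith normal form diag(1,1,1,1).

Reading off H_k = ker ∂_k / im ∂_{k+1}:

  H_0: rank C_0 − rank ∂_1 = 5 − 4 = 1, and the invariant factors of ∂_1 are all 1, so H_0 ≅ Z.

(K is a triangulation of the circle S^1.)

H_0 ≅ Z.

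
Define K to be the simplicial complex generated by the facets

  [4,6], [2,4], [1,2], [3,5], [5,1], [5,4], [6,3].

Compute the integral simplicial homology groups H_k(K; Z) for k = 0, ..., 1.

Fix the vertex order 1 < 2 < 3 < 4 < 5 < 6 and write every simplex with vertices in increasing order. Then dim K = 1 and the simplices of K are:

  0-simplices (6): [1], [2], [3], [4], [5], [6]
  1-simplices (7): [1,2], [1,5], [2,4], [3,5], [3,6], [4,5], [4,6]

giving chain groups C_0 ≅ Z^6, C_1 ≅ Z^7.

Boundary ∂_1: C_1 → C_0 maps an edge to its endpoints' difference, ∂[p,q] = q − p.
This gives a 6×7 integer matrix of rank 5; reducing to Smith normal form yields diagonal entries (1,1,1,1,1).

From H_k ≅ ker(∂_k) / im(∂_{k+1}) we obtain:

  H_0: rank C_0 − rank ∂_1 = 6 − 5 = 1, and the invariant factors of ∂_1 are all 1, so H_0 ≅ Z.
  H_1: rank ker ∂_1 − rank ∂_2 = (7 − 5) − 0 = 2, and there is no ∂_2, so H_1 ≅ Z^2.

H_0 ≅ Z,  H_1 ≅ Z^2.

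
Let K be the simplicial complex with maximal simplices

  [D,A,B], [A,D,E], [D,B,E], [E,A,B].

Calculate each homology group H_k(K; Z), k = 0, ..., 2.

H_0 = Z,  H_1 = 0,  H_2 = Z.

Order the vertices as A < B < D < E. Listing each simplex with vertices in this order, K has dimension 2 with simplices:

  0-simplices (4): A, B, D, E
  1-simplices (6): AB, AD, AE, BD, BE, DE
  2-simplices (4): ABD, ABE, ADE, BDE

so the chain groups are C_0 ≅ Z^4, C_1 ≅ Z^6, C_2 ≅ Z^4.

The boundary map ∂_1: C_1 → C_0 maps an edge to its endpoints' difference, ∂[p,q] = q − p. For instance
  ∂AE = E − A.
The 4×6 boundary matrix has rank 3 and Smith normal form diag(1,1,1).

∂_2: C_2 → C_1 maps a triangle to the signed sum of its edges. For instance
  ∂ABD = BD − AD + AB,
  ∂BDE = DE − BE + BD.
The 6×4 boundary matrix has rank 3 and Smith normal form diag(1,1,1).

From H_k ≅ ker(∂_k) / im(∂_{k+1}) we obtain:

  H_0: rank C_0 − rank ∂_1 = 4 − 3 = 1, and the invariant factors of ∂_1 are all 1, so H_0 ≅ Z.
  H_1: rank ker ∂_1 − rank ∂_2 = (6 − 3) − 3 = 0, and the invariant factors of ∂_2 are all 1, so H_1 ≅ 0.
  H_2: rank ker ∂_2 − rank ∂_3 = (4 − 3) − 0 = 1, and there is no ∂_3, so H_2 ≅ Z.

As a check, the Euler characteristic is 4 − 6 + 4 = 2, which agrees with 1 − 0 + 1 = 2.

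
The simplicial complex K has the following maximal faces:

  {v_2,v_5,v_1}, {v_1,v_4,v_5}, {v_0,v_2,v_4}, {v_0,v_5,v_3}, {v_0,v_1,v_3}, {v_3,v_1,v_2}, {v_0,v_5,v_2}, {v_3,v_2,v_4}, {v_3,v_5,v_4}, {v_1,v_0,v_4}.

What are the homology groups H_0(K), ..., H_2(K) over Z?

H_0 ≅ Z,  H_1 ≅ Z/2,  H_2 = 0.

Take the total order v_0 < v_1 < v_2 < v_3 < v_4 < v_5 on the vertex set. Then K (dimension 2) consists of the simplices:

  0-simplices (6): [v_0], [v_1], [v_2], [v_3], [v_4], [v_5]
  1-simplices (15): (15 of them)
  2-simplices (10): [v_0,v_1,v_3], [v_0,v_1,v_4], [v_0,v_2,v_4], [v_0,v_2,v_5], [v_0,v_3,v_5], [v_1,v_2,v_3], [v_1,v_2,v_5], [v_1,v_4,v_5], [v_2,v_3,v_4], [v_3,v_4,v_5]

so the chain groups are C_0 ≅ Z^6, C_1 ≅ Z^15, C_2 ≅ Z^10.

The boundary map ∂_1: C_1 → C_0 is given by ∂[p,q] = [q] − [p]. For instance
  ∂[v_2,v_3] = [v_3] − [v_2].
The 6×15 boundary matrix has rank 5 and Smith normal form diag(1,1,1,1,1).

The boundary map ∂_2: C_2 → C_1 acts by ∂[p,q,r] = [q,r] − [p,r] + [p,q]. For instance
  ∂[v_2,v_3,v_4] = [v_3,v_4] − [v_2,v_4] + [v_2,v_3],
  ∂[v_3,v_4,v_5] = [v_4,v_5] − [v_3,v_5] + [v_3,v_4].
This gives a 15×10 integer matrix of rank 10; reducing to Smith normal form yields diagonal entries (1,1,1,1,1,1,1,1,1,2).

Now H_k = ker ∂_k / im ∂_{k+1}, so:

  H_0: rank C_0 − rank ∂_1 = 6 − 5 = 1, and the invariant factors of ∂_1 are all 1, so H_0 = Z.
  H_1: rank ker ∂_1 − rank ∂_2 = (15 − 5) − 10 = 0, and ∂_2 has invariant factor 2 > 1, so H_1 = Z/2.
  H_2: rank ker ∂_2 − rank ∂_3 = (10 − 10) − 0 = 0, and there is no ∂_3, so H_2 = 0.

As a check, the Euler characteristic is 6 − 15 + 10 = 1, which agrees with 1 − 0 + 0 = 1.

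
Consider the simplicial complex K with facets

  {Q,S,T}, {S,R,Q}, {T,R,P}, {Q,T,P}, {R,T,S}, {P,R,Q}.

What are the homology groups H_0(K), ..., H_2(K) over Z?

H_0 ≅ Z,  H_1 = 0,  H_2 ≅ Z.

Order the vertices as P < Q < R < S < T. Listing each simplex with vertices in this order, K has dimension 2 with simplices:

  0-simplices (5): P, Q, R, S, T
  1-simplices (9): PQ, PR, PT, QR, QS, QT, RS, RT, ST
  2-simplices (6): PQR, PQT, PRT, QRS, QST, RST

giving chain groups C_0 ≅ Z^5, C_1 ≅ Z^9, C_2 ≅ Z^6.

∂_1: C_1 → C_0 sends each edge [p,q] (with p < q) to q − p. For instance
  ∂QS = S − Q.
As a 5×9 matrix over Z this has rank 4, with invariant factors (1,1,1,1).

∂_2: C_2 → C_1 maps a triangle to the signed sum of its edges. For instance
  ∂QRS = RS − QS + QR,
  ∂PQT = QT − PT + PQ.
The resulting 9×6 matrix has rank 5, and its Smith normal form has invariant factors (1,1,1,1,1).

Reading off H_k = ker ∂_k / im ∂_{k+1}:

  H_0: rank C_0 − rank ∂_1 = 5 − 4 = 1, and the invariant factors of ∂_1 are all 1, so H_0 = Z.
  H_1: rank ker ∂_1 − rank ∂_2 = (9 − 4) − 5 = 0, and the invariant factors of ∂_2 are all 1, so H_1 = 0.
  H_2: rank ker ∂_2 − rank ∂_3 = (6 − 5) − 0 = 1, and there is no ∂_3, so H_2 = Z.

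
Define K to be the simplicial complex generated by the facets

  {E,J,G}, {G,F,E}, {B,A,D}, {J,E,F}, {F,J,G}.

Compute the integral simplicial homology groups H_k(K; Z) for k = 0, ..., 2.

We work with the vertex ordering A < B < D < E < F < G < J. The simplices of K, each written with vertices in increasing order, are:

  0-simplices (7): A, B, D, E, F, G, J
  1-simplices (9): AB, AD, BD, EF, EG, EJ, FG, FJ, GJ
  2-simplices (5): ABD, EFG, EFJ, EGJ, FGJ

so the chain groups are C_0 ≅ Z^7, C_1 ≅ Z^9, C_2 ≅ Z^5.

∂_1: C_1 → C_0 sends each edge [p,q] (with p < q) to q − p. For instance
  ∂FG = G − F.
This gives a 7×9 integer matrix of rank 5; reducing to Smith normal form yields diagonal entries (1,1,1,1,1).

∂_2: C_2 → C_1 maps a triangle to the signed sum of its edges. For instance
  ∂EFJ = FJ − EJ + EF,
  ∂EFG = FG − EG + EF.
As a 9×5 matrix over Z this has rank 4, with invariant factors (1,1,1,1).

Computing H_k = (kernel of ∂_k) / (image of ∂_{k+1}):

  H_0: rank C_0 − rank ∂_1 = 7 − 5 = 2, and the invariant factors of ∂_1 are all 1, so H_0 ≅ Z^2.
  H_1: rank ker ∂_1 − rank ∂_2 = (9 − 5) − 4 = 0, and the invariant factors of ∂_2 are all 1, so H_1 ≅ 0.
  H_2: rank ker ∂_2 − rank ∂_3 = (5 − 4) − 0 = 1, and there is no ∂_3, so H_2 ≅ Z.

(K is a triangulation of the disjoint union of the 2-sphere S^2 and the 2-simplex.)

H_0 ≅ Z^2,  H_1 = 0,  H_2 ≅ Z.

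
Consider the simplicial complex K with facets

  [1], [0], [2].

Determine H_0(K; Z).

Take the total order 0 < 1 < 2 on the vertex set. Then K (dimension 0) consists of the simplices:

  0-simplices (3): [0], [1], [2]

giving chain groups C_0 ≅ Z^3.

Reading off H_k = ker ∂_k / im ∂_{k+1}:

  H_0: rank C_0 − rank ∂_1 = 3 − 0 = 3, and there is no ∂_1, so H_0 = Z^3.

(K is a triangulation of a set of 3 points.)

H_0 = Z^3.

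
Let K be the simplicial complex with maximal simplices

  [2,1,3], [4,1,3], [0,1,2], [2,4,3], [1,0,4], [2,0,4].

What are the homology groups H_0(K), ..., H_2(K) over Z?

Take the total order 0 < 1 < 2 < 3 < 4 on the vertex set. Then K (dimension 2) consists of the simplices:

  0-simplices (5): [0], [1], [2], [3], [4]
  1-simplices (9): [0,1], [0,2], [0,4], [1,2], [1,3], [1,4], [2,3], [2,4], [3,4]
  2-simplices (6): [0,1,2], [0,1,4], [0,2,4], [1,2,3], [1,3,4], [2,3,4]

Hence C_0 ≅ Z^5, C_1 ≅ Z^9, C_2 ≅ Z^6.

∂_1: C_1 → C_0 maps an edge to its endpoints' difference, ∂[p,q] = q − p. For instance
  ∂[0,1] = [1] − [0].
This gives a 5×9 integer matrix of rank 4; reducing to Smith normal form yields diagonal entries (1,1,1,1).

Boundary ∂_2: C_2 → C_1 acts by ∂[p,q,r] = [q,r] − [p,r] + [p,q]. For instance
  ∂[0,1,2] = [1,2] − [0,2] + [0,1],
  ∂[0,2,4] = [2,4] − [0,4] + [0,2].
This gives a 9×6 integer matrix of rank 5; reducing to Smith normal form yields diagonal entries (1,1,1,1,1).

From H_k ≅ ker(∂_k) / im(∂_{k+1}) we obtain:

  H_0: rank C_0 − rank ∂_1 = 5 − 4 = 1, and the invariant factors of ∂_1 are all 1, so H_0 ≅ Z.
  H_1: rank ker ∂_1 − rank ∂_2 = (9 − 4) − 5 = 0, and the invariant factors of ∂_2 are all 1, so H_1 ≅ 0.
  H_2: rank ker ∂_2 − rank ∂_3 = (6 − 5) − 0 = 1, and there is no ∂_3, so H_2 ≅ Z.

(K is a triangulation of the 2-sphere S^2.)

H_0 ≅ Z,  H_1 = 0,  H_2 ≅ Z.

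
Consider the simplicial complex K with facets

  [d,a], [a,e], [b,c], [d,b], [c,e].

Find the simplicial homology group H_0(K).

K has 5 vertices, 5 edges.
rank ∂_0 = 0, rank ∂_1 = 4 ⇒ b_0 = 5 − 0 − 4 = 1; all invariant factors of ∂_1 are 1 so no torsion. So H_0 ≅ Z.

H_0 ≅ Z.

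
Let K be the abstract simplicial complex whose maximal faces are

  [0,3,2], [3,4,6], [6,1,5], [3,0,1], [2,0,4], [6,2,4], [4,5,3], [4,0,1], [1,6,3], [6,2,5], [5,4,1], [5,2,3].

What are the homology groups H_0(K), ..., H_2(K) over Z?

Order the vertices as 0 < 1 < 2 < 3 < 4 < 5 < 6. Listing each simplex with vertices in this order, K has dimension 2 with simplices:

  0-simplices (7): [0], [1], [2], [3], [4], [5], [6]
  1-simplices (18): [0,1], [0,2], [0,3], [0,4], [1,3], [1,4], [1,5], [1,6], [2,3], [2,4], [2,5], [2,6], [3,4], [3,5], [3,6], [4,5], [4,6], [5,6]
  2-simplices (12): [0,1,3], [0,1,4], [0,2,3], [0,2,4], [1,3,6], [1,4,5], [1,5,6], [2,3,5], [2,4,6], [2,5,6], [3,4,5], [3,4,6]

Hence C_0 ≅ Z^7, C_1 ≅ Z^18, C_2 ≅ Z^12.

The boundary map ∂_1: C_1 → C_0 is given by ∂[p,q] = [q] − [p]. For instance
  ∂[1,5] = [5] − [1].
The resulting 7×18 matrix has rank 6, and its Smith normal form has invariant factors (1,1,1,1,1,1).

The boundary map ∂_2: C_2 → C_1 maps a triangle to the signed sum of its edges. For instance
  ∂[3,4,5] = [4,5] − [3,5] + [3,4],
  ∂[0,1,4] = [1,4] − [0,4] + [0,1].
The 18×12 boundary matrix has rank 12 and Smith normal form diag(1,1,1,1,1,1,1,1,1,1,1,2).

Computing H_k = (kernel of ∂_k) / (image of ∂_{k+1}):

  H_0: rank C_0 − rank ∂_1 = 7 − 6 = 1, and the invariant factors of ∂_1 are all 1, so H_0 = Z.
  H_1: rank ker ∂_1 − rank ∂_2 = (18 − 6) − 12 = 0, and ∂_2 has invariant factor 2 > 1, so H_1 = Z/2.
  H_2: rank ker ∂_2 − rank ∂_3 = (12 − 12) − 0 = 0, and there is no ∂_3, so H_2 = 0.

As a check, the Euler characteristic is 7 − 18 + 12 = 1, which agrees with 1 − 0 + 0 = 1.
(K is a triangulation of the real projective plane RP^2.)

H_0 = Z,  H_1 = Z/2,  H_2 = 0.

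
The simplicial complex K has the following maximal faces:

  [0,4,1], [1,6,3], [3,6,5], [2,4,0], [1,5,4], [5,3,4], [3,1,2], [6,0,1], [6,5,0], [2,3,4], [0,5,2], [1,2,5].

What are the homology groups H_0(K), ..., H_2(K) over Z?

H_0 = Z,  H_1 = Z/2,  H_2 = 0.

We work with the vertex ordering 0 < 1 < 2 < 3 < 4 < 5 < 6. The simplices of K, each written with vertices in increasing order, are:

  0-simplices (7): [0], [1], [2], [3], [4], [5], [6]
  1-simplices (18): [0,1], [0,2], [0,4], [0,5], [0,6], [1,2], [1,3], [1,4], [1,5], [1,6], [2,3], [2,4], [2,5], [3,4], [3,5], [3,6], [4,5], [5,6]
  2-simplices (12): [0,1,4], [0,1,6], [0,2,4], [0,2,5], [0,5,6], [1,2,3], [1,2,5], [1,3,6], [1,4,5], [2,3,4], [3,4,5], [3,5,6]

so the chain groups are C_0 ≅ Z^7, C_1 ≅ Z^18, C_2 ≅ Z^12.

The boundary map ∂_1: C_1 → C_0 sends each edge [p,q] (with p < q) to q − p.
The resulting 7×18 matrix has rank 6, and its Smith normal form has invariant factors (1,1,1,1,1,1).

∂_2: C_2 → C_1 maps a triangle to the signed sum of its edges. For instance
  ∂[0,1,4] = [1,4] − [0,4] + [0,1],
  ∂[1,3,6] = [3,6] − [1,6] + [1,3].
The 18×12 boundary matrix has rank 12 and Smith normal form diag(1,1,1,1,1,1,1,1,1,1,1,2).

Now H_k = ker ∂_k / im ∂_{k+1}, so:

  H_0: rank C_0 − rank ∂_1 = 7 − 6 = 1, and the invariant factors of ∂_1 are all 1, so H_0 = Z.
  H_1: rank ker ∂_1 − rank ∂_2 = (18 − 6) − 12 = 0, and ∂_2 has invariant factor 2 > 1, so H_1 = Z/2.
  H_2: rank ker ∂_2 − rank ∂_3 = (12 − 12) − 0 = 0, and there is no ∂_3, so H_2 = 0.

As a check, the Euler characteristic is 7 − 18 + 12 = 1, which agrees with 1 − 0 + 0 = 1.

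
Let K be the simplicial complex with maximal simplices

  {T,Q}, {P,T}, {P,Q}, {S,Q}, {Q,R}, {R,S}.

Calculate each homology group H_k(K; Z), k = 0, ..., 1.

H_0 = Z,  H_1 = Z^2.

Order the vertices as P < Q < R < S < T. Listing each simplex with vertices in this order, K has dimension 1 with simplices:

  0-simplices (5): P, Q, R, S, T
  1-simplices (6): PQ, PT, QR, QS, QT, RS

Hence C_0 ≅ Z^5, C_1 ≅ Z^6.

∂_1: C_1 → C_0 sends each edge [p,q] (with p < q) to q − p. For instance
  ∂PQ = Q − P.
The resulting 5×6 matrix has rank 4, and its Smith normal form has invariant factors (1,1,1,1).

Computing H_k = (kernel of ∂_k) / (image of ∂_{k+1}):

  H_0: rank C_0 − rank ∂_1 = 5 − 4 = 1, and the invariant factors of ∂_1 are all 1, so H_0 = Z.
  H_1: rank ker ∂_1 − rank ∂_2 = (6 − 4) − 0 = 2, and there is no ∂_2, so H_1 = Z^2.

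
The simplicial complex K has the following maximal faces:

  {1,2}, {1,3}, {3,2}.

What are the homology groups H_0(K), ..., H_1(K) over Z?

H_0 = Z,  H_1 = Z.

We work with the vertex ordering 1 < 2 < 3. The simplices of K, each written with vertices in increasing order, are:

  0-simplices (3): [1], [2], [3]
  1-simplices (3): [1,2], [1,3], [2,3]

Hence C_0 ≅ Z^3, C_1 ≅ Z^3.

∂_1: C_1 → C_0 maps an edge to its endpoints' difference, ∂[p,q] = q − p.
The resulting 3×3 matrix has rank 2, and its Smith normal form has invariant factors (1,1).

From H_k ≅ ker(∂_k) / im(∂_{k+1}) we obtain:

  H_0: rank C_0 − rank ∂_1 = 3 − 2 = 1, and the invariant factors of ∂_1 are all 1, so H_0 = Z.
  H_1: rank ker ∂_1 − rank ∂_2 = (3 − 2) − 0 = 1, and there is no ∂_2, so H_1 = Z.

As a check, the Euler characteristic is 3 − 3 = 0, which agrees with 1 − 1 = 0.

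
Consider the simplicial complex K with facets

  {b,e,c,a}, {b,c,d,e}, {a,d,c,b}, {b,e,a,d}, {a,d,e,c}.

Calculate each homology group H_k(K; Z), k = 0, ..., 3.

Fix the vertex order a < b < c < d < e and write every simplex with vertices in increasing order. Then dim K = 3 and the simplices of K are:

  0-simplices (5): a, b, c, d, e
  1-simplices (10): ab, ac, ad, ae, bc, bd, be, cd, ce, de
  2-simplices (10): abc, abd, abe, acd, ace, ade, bcd, bce, bde, cde
  3-simplices (5): abcd, abce, abde, acde, bcde

Hence C_0 ≅ Z^5, C_1 ≅ Z^10, C_2 ≅ Z^10, C_3 ≅ Z^5.

∂_1: C_1 → C_0 maps an edge to its endpoints' difference, ∂[p,q] = q − p.
The resulting 5×10 matrix has rank 4, and its Smith normal form has invariant factors (1,1,1,1).

The boundary map ∂_2: C_2 → C_1 sends each 2-simplex [p,q,r] to [q,r] − [p,r] + [p,q]. For instance
  ∂abe = be − ae + ab,
  ∂bce = ce − be + bc.
As a 10×10 matrix over Z this has rank 6, with invariant factors (1,1,1,1,1,1).

The boundary map ∂_3: C_3 → C_2 sends each 3-simplex σ to the alternating sum Σ_i (−1)^i (σ with its i-th vertex removed). For instance
  ∂abde = bde − ade + abe − abd,
  ∂abce = bce − ace + abe − abc.
The resulting 10×5 matrix has rank 4, and its Smith normal form has invariant factors (1,1,1,1).

Now H_k = ker ∂_k / im ∂_{k+1}, so:

  H_0: rank C_0 − rank ∂_1 = 5 − 4 = 1, and the invariant factors of ∂_1 are all 1, so H_0 = Z.
  H_1: rank ker ∂_1 − rank ∂_2 = (10 − 4) − 6 = 0, and the invariant factors of ∂_2 are all 1, so H_1 = 0.
  H_2: rank ker ∂_2 − rank ∂_3 = (10 − 6) − 4 = 0, and the invariant factors of ∂_3 are all 1, so H_2 = 0.
  H_3: rank ker ∂_3 − rank ∂_4 = (5 − 4) − 0 = 1, and there is no ∂_4, so H_3 = Z.

As a check, the Euler characteristic is 5 − 10 + 10 − 5 = 0, which agrees with 1 − 0 + 0 − 1 = 0.

H_0 ≅ Z,  H_1 = 0,  H_2 = 0,  H_3 ≅ Z.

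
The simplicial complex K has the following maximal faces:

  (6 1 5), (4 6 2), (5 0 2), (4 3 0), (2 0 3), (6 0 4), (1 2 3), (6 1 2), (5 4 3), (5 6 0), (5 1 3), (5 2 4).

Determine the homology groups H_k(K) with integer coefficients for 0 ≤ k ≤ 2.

Fix the vertex order 0 < 1 < 2 < 3 < 4 < 5 < 6 and write every simplex with vertices in increasing order. Then dim K = 2 and the simplices of K are:

  0-simplices (7): [0], [1], [2], [3], [4], [5], [6]
  1-simplices (18): [0,2], [0,3], [0,4], [0,5], [0,6], [1,2], [1,3], [1,5], [1,6], [2,3], [2,4], [2,5], [2,6], [3,4], [3,5], [4,5], [4,6], [5,6]
  2-simplices (12): [0,2,3], [0,2,5], [0,3,4], [0,4,6], [0,5,6], [1,2,3], [1,2,6], [1,3,5], [1,5,6], [2,4,5], [2,4,6], [3,4,5]

giving chain groups C_0 ≅ Z^7, C_1 ≅ Z^18, C_2 ≅ Z^12.

Boundary ∂_1: C_1 → C_0 maps an edge to its endpoints' difference, ∂[p,q] = q − p.
The 7×18 boundary matrix has rank 6 and Smith normal form diag(1,1,1,1,1,1).

∂_2: C_2 → C_1 maps a triangle to the signed sum of its edges. For instance
  ∂[2,4,6] = [4,6] − [2,6] + [2,4],
  ∂[3,4,5] = [4,5] − [3,5] + [3,4].
The 18×12 boundary matrix has rank 12 and Smith normal form diag(1,1,1,1,1,1,1,1,1,1,1,2).

From H_k ≅ ker(∂_k) / im(∂_{k+1}) we obtain:

  H_0: rank C_0 − rank ∂_1 = 7 − 6 = 1, and the invariant factors of ∂_1 are all 1, so H_0 = Z.
  H_1: rank ker ∂_1 − rank ∂_2 = (18 − 6) − 12 = 0, and ∂_2 has invariant factor 2 > 1, so H_1 = Z/2.
  H_2: rank ker ∂_2 − rank ∂_3 = (12 − 12) − 0 = 0, and there is no ∂_3, so H_2 = 0.

As a check, the Euler characteristic is 7 − 18 + 12 = 1, which agrees with 1 − 0 + 0 = 1.
(K is a triangulation of the real projective plane RP^2.)

H_0 = Z,  H_1 = Z/2,  H_2 = 0.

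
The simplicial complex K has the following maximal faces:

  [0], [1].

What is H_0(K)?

Take the total order 0 < 1 on the vertex set. Then K (dimension 0) consists of the simplices:

  0-simplices (2): [0], [1]

giving chain groups C_0 ≅ Z^2.

Now H_k = ker ∂_k / im ∂_{k+1}, so:

  H_0: rank C_0 − rank ∂_1 = 2 − 0 = 2, and there is no ∂_1, so H_0 = Z^2.

(K is a triangulation of a set of 2 points.)

H_0 = Z^2.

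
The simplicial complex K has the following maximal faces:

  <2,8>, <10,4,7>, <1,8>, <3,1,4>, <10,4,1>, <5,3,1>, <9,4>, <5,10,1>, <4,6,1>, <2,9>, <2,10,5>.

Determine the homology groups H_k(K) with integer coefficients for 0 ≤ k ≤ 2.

Fix the vertex order 1 < 2 < 3 < 4 < 5 < 6 < 7 < 8 < 9 < 10 and write every simplex with vertices in increasing order. Then dim K = 2 and the simplices of K are:

  0-simplices (10): [1], [2], [3], [4], [5], [6], [7], [8], [9], [10]
  1-simplices (18): [1,3], [1,4], [1,5], [1,6], [1,8], [1,10], [2,5], [2,8], [2,9], [2,10], [3,4], [3,5], [4,6], [4,7], [4,9], [4,10], [5,10], [7,10]
  2-simplices (7): [1,3,4], [1,3,5], [1,4,6], [1,4,10], [1,5,10], [2,5,10], [4,7,10]

giving chain groups C_0 ≅ Z^10, C_1 ≅ Z^18, C_2 ≅ Z^7.

The boundary map ∂_1: C_1 → C_0 is given by ∂[p,q] = [q] − [p]. For instance
  ∂[4,10] = [10] − [4].
As a 10×18 matrix over Z this has rank 9, with invariant factors (1,1,1,1,1,1,1,1,1).

The boundary map ∂_2: C_2 → C_1 maps a triangle to the signed sum of its edges. For instance
  ∂[2,5,10] = [5,10] − [2,10] + [2,5],
  ∂[1,4,10] = [4,10] − [1,10] + [1,4].
The resulting 18×7 matrix has rank 7, and its Smith normal form has invariant factors (1,1,1,1,1,1,1).

Computing H_k = (kernel of ∂_k) / (image of ∂_{k+1}):

  H_0: rank C_0 − rank ∂_1 = 10 − 9 = 1, and the invariant factors of ∂_1 are all 1, so H_0 = Z.
  H_1: rank ker ∂_1 − rank ∂_2 = (18 − 9) − 7 = 2, and the invariant factors of ∂_2 are all 1, so H_1 = Z^2.
  H_2: rank ker ∂_2 − rank ∂_3 = (7 − 7) − 0 = 0, and there is no ∂_3, so H_2 = 0.

As a check, the Euler characteristic is 10 − 18 + 7 = -1, which agrees with 1 − 2 + 0 = -1.

H_0 ≅ Z,  H_1 ≅ Z^2,  H_2 = 0.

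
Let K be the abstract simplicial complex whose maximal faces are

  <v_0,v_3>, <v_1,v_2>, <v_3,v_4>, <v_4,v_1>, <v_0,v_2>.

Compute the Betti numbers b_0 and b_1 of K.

b_0 = 1, b_1 = 1.

Fix the vertex order v_0 < v_1 < v_2 < v_3 < v_4 and write every simplex with vertices in increasing order. Then dim K = 1 and the simplices of K are:

  0-simplices (5): [v_0], [v_1], [v_2], [v_3], [v_4]
  1-simplices (5): [v_0,v_2], [v_0,v_3], [v_1,v_2], [v_1,v_4], [v_3,v_4]

so the chain groups are C_0 ≅ Z^5, C_1 ≅ Z^5.

∂_1: C_1 → C_0 sends each edge [p,q] (with p < q) to q − p. For instance
  ∂[v_3,v_4] = [v_4] − [v_3].
This gives a 5×5 integer matrix of rank 4; reducing to Smith normal form yields diagonal entries (1,1,1,1).

Computing H_k = (kernel of ∂_k) / (image of ∂_{k+1}):

  H_0: rank C_0 − rank ∂_1 = 5 − 4 = 1, and the invariant factors of ∂_1 are all 1, so H_0 = Z.
  H_1: rank ker ∂_1 − rank ∂_2 = (5 − 4) − 0 = 1, and there is no ∂_2, so H_1 = Z.

Hence the Betti numbers are b_0 = 1, b_1 = 1.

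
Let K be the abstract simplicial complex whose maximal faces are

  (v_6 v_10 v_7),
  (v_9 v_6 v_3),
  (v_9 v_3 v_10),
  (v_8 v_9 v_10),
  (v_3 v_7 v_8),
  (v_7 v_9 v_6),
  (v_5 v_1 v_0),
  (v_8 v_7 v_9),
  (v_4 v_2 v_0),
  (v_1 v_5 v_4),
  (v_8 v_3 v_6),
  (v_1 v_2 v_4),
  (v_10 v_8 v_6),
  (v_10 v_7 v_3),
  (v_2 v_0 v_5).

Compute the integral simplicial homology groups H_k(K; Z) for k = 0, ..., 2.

Take the total order v_0 < v_1 < v_2 < v_3 < v_4 < v_5 < v_6 < v_7 < v_8 < v_9 < v_10 on the vertex set. Then K (dimension 2) consists of the simplices:

  0-simplices (11): [v_0], [v_1], [v_2], [v_3], [v_4], [v_5], [v_6], [v_7], [v_8], [v_9], [v_10]
  1-simplices (25): (25 of them)
  2-simplices (15): (15 of them)

Hence C_0 ≅ Z^11, C_1 ≅ Z^25, C_2 ≅ Z^15.

The boundary map ∂_1: C_1 → C_0 maps an edge to its endpoints' difference, ∂[p,q] = q − p.
The 11×25 boundary matrix has rank 9 and Smith normal form diag(1,1,1,1,1,1,1,1,1).

The boundary map ∂_2: C_2 → C_1 sends each 2-simplex [p,q,r] to [q,r] − [p,r] + [p,q]. For instance
  ∂[v_3,v_9,v_10] = [v_9,v_10] − [v_3,v_10] + [v_3,v_9],
  ∂[v_8,v_9,v_10] = [v_9,v_10] − [v_8,v_10] + [v_8,v_9].
The resulting 25×15 matrix has rank 15, and its Smith normal form has invariant factors (1,1,1,1,1,1,1,1,1,1,1,1,1,1,2).

Now H_k = ker ∂_k / im ∂_{k+1}, so:

  H_0: rank C_0 − rank ∂_1 = 11 − 9 = 2, and the invariant factors of ∂_1 are all 1, so H_0 ≅ Z^2.
  H_1: rank ker ∂_1 − rank ∂_2 = (25 − 9) − 15 = 1, and ∂_2 has invariant factor 2 > 1, so H_1 ≅ Z ⊕ Z_2.
  H_2: rank ker ∂_2 − rank ∂_3 = (15 − 15) − 0 = 0, and there is no ∂_3, so H_2 ≅ 0.

As a check, the Euler characteristic is 11 − 25 + 15 = 1, which agrees with 2 − 1 + 0 = 1.
(K is a triangulation of the disjoint union of the Möbius band and the real projective plane RP^2.)

H_0 = Z^2,  H_1 = Z ⊕ Z_2,  H_2 = 0.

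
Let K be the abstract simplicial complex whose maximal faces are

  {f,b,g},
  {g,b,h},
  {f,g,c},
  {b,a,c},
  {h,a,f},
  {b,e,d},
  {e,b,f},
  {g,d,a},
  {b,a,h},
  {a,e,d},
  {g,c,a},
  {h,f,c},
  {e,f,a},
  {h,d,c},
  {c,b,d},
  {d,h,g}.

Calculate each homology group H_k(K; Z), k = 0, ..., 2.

Order the vertices as a < b < c < d < e < f < g < h. Listing each simplex with vertices in this order, K has dimension 2 with simplices:

  0-simplices (8): a, b, c, d, e, f, g, h
  1-simplices (24): ab, ac, ad, ae, af, ag, ah, bc, bd, be, bf, bg, bh, cd, cf, cg, ch, de, dg, dh, ef, fg, fh, gh
  2-simplices (16): abc, abh, acg, ade, adg, aef, afh, bcd, bde, bef, bfg, bgh, cdh, cfg, cfh, dgh

so the chain groups are C_0 ≅ Z^8, C_1 ≅ Z^24, C_2 ≅ Z^16.

∂_1: C_1 → C_0 is given by ∂[p,q] = [q] − [p]. For instance
  ∂fh = h − f.
This gives a 8×24 integer matrix of rank 7; reducing to Smith normal form yields diagonal entries (1,1,1,1,1,1,1).

∂_2: C_2 → C_1 acts by ∂[p,q,r] = [q,r] − [p,r] + [p,q]. For instance
  ∂bde = de − be + bd,
  ∂cdh = dh − ch + cd.
The resulting 24×16 matrix has rank 15, and its Smith normal form has invariant factors (1,1,1,1,1,1,1,1,1,1,1,1,1,1,1).

From H_k ≅ ker(∂_k) / im(∂_{k+1}) we obtain:

  H_0: rank C_0 − rank ∂_1 = 8 − 7 = 1, and the invariant factors of ∂_1 are all 1, so H_0 ≅ Z.
  H_1: rank ker ∂_1 − rank ∂_2 = (24 − 7) − 15 = 2, and the invariant factors of ∂_2 are all 1, so H_1 ≅ Z^2.
  H_2: rank ker ∂_2 − rank ∂_3 = (16 − 15) − 0 = 1, and there is no ∂_3, so H_2 ≅ Z.

(K is a triangulation of the torus T^2.)

H_0 ≅ Z,  H_1 ≅ Z^2,  H_2 ≅ Z.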